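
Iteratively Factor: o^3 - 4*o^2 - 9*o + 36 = (o - 4)*(o^2 - 9) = (o - 4)*(o + 3)*(o - 3)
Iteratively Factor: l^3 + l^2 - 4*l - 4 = (l - 2)*(l^2 + 3*l + 2) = (l - 2)*(l + 2)*(l + 1)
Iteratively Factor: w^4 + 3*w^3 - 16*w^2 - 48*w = (w + 3)*(w^3 - 16*w) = w*(w + 3)*(w^2 - 16) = w*(w + 3)*(w + 4)*(w - 4)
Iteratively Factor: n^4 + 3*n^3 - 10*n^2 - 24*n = (n + 4)*(n^3 - n^2 - 6*n) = n*(n + 4)*(n^2 - n - 6) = n*(n - 3)*(n + 4)*(n + 2)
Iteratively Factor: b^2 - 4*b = (b - 4)*(b)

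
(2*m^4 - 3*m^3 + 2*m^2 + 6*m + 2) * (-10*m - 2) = -20*m^5 + 26*m^4 - 14*m^3 - 64*m^2 - 32*m - 4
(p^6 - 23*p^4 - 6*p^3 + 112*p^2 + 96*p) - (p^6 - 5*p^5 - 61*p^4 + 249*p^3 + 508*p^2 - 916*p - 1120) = 5*p^5 + 38*p^4 - 255*p^3 - 396*p^2 + 1012*p + 1120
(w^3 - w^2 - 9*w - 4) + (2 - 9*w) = w^3 - w^2 - 18*w - 2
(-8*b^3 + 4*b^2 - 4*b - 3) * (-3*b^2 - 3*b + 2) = 24*b^5 + 12*b^4 - 16*b^3 + 29*b^2 + b - 6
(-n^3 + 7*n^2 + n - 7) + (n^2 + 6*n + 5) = -n^3 + 8*n^2 + 7*n - 2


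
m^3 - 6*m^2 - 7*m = m*(m - 7)*(m + 1)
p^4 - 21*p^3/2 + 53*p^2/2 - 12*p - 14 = (p - 7)*(p - 2)^2*(p + 1/2)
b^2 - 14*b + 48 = (b - 8)*(b - 6)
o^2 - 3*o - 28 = (o - 7)*(o + 4)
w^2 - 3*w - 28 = (w - 7)*(w + 4)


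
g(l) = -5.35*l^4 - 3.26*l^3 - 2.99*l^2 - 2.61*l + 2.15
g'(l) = -21.4*l^3 - 9.78*l^2 - 5.98*l - 2.61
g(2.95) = -520.44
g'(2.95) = -654.75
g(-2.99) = -357.24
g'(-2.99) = 499.88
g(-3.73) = -896.13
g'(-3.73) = 994.18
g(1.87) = -99.93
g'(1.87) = -187.93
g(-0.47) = 2.79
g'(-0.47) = 0.26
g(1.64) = -63.25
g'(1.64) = -133.12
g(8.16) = -25709.51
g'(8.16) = -12330.06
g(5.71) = -6404.35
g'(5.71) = -4339.65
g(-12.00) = -105701.41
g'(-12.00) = 35640.03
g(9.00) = -37741.42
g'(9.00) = -16449.21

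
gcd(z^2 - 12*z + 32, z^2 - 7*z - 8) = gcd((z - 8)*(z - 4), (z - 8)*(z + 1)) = z - 8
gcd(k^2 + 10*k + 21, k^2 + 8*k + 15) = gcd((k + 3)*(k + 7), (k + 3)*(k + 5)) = k + 3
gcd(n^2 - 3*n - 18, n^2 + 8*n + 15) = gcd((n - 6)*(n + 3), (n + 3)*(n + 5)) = n + 3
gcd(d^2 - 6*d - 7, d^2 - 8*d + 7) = d - 7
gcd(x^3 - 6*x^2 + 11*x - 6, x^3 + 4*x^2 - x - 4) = x - 1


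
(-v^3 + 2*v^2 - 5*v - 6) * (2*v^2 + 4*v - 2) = -2*v^5 - 36*v^2 - 14*v + 12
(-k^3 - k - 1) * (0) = 0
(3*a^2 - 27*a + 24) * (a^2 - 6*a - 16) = 3*a^4 - 45*a^3 + 138*a^2 + 288*a - 384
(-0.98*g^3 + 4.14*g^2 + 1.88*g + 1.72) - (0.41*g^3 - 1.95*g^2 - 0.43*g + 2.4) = -1.39*g^3 + 6.09*g^2 + 2.31*g - 0.68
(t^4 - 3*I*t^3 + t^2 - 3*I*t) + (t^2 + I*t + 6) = t^4 - 3*I*t^3 + 2*t^2 - 2*I*t + 6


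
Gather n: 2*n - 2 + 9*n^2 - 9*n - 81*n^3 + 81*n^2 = -81*n^3 + 90*n^2 - 7*n - 2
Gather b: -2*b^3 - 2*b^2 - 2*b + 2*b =-2*b^3 - 2*b^2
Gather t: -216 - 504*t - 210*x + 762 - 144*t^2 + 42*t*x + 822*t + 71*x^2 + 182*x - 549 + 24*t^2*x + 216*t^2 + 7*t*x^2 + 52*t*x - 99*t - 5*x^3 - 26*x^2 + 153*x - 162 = t^2*(24*x + 72) + t*(7*x^2 + 94*x + 219) - 5*x^3 + 45*x^2 + 125*x - 165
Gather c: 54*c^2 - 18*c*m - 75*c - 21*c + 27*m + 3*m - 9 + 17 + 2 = 54*c^2 + c*(-18*m - 96) + 30*m + 10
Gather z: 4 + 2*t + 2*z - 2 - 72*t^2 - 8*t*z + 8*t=-72*t^2 + 10*t + z*(2 - 8*t) + 2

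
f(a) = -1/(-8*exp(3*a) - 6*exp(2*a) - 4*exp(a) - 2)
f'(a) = -(24*exp(3*a) + 12*exp(2*a) + 4*exp(a))/(-8*exp(3*a) - 6*exp(2*a) - 4*exp(a) - 2)^2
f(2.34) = 0.00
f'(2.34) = -0.00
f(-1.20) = 0.25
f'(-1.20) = -0.19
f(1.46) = 0.00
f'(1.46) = -0.00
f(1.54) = 0.00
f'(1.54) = -0.00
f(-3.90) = 0.48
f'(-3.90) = -0.02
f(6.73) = 0.00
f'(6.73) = -0.00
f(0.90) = 0.01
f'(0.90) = -0.02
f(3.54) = 0.00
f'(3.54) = -0.00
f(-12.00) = 0.50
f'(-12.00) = 0.00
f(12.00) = 0.00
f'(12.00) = 0.00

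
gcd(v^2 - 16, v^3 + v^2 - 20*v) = v - 4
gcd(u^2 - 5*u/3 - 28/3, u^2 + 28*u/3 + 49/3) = u + 7/3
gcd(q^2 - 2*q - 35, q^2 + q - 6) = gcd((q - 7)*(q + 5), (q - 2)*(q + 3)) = 1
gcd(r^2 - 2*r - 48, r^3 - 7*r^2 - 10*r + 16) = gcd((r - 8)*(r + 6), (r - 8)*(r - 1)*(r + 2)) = r - 8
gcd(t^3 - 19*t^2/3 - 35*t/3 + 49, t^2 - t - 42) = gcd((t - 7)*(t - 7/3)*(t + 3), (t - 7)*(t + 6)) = t - 7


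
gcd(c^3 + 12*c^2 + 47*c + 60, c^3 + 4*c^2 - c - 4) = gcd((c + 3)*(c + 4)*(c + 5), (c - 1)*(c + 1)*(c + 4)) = c + 4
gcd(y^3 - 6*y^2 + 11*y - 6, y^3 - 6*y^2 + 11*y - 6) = y^3 - 6*y^2 + 11*y - 6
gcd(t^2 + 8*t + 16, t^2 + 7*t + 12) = t + 4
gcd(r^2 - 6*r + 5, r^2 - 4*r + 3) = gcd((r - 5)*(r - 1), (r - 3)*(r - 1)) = r - 1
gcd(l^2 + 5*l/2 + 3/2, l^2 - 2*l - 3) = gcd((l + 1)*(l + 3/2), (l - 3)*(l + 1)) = l + 1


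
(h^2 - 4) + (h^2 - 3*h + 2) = 2*h^2 - 3*h - 2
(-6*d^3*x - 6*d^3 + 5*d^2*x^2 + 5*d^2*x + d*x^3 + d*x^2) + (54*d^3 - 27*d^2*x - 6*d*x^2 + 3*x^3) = -6*d^3*x + 48*d^3 + 5*d^2*x^2 - 22*d^2*x + d*x^3 - 5*d*x^2 + 3*x^3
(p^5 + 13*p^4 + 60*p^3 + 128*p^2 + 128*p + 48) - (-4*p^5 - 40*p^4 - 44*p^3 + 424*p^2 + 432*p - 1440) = 5*p^5 + 53*p^4 + 104*p^3 - 296*p^2 - 304*p + 1488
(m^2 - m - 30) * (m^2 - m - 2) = m^4 - 2*m^3 - 31*m^2 + 32*m + 60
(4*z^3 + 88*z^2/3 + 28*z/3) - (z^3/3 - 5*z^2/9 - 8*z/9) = 11*z^3/3 + 269*z^2/9 + 92*z/9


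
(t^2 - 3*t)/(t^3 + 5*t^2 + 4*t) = (t - 3)/(t^2 + 5*t + 4)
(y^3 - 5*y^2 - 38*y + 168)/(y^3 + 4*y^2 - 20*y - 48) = (y - 7)/(y + 2)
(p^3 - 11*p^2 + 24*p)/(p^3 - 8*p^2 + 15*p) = (p - 8)/(p - 5)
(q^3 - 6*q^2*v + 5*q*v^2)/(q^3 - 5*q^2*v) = (q - v)/q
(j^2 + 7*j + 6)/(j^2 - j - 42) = (j + 1)/(j - 7)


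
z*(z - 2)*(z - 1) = z^3 - 3*z^2 + 2*z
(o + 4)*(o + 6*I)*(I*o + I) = I*o^3 - 6*o^2 + 5*I*o^2 - 30*o + 4*I*o - 24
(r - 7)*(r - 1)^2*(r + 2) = r^4 - 7*r^3 - 3*r^2 + 23*r - 14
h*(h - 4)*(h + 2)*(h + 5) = h^4 + 3*h^3 - 18*h^2 - 40*h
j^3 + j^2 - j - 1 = (j - 1)*(j + 1)^2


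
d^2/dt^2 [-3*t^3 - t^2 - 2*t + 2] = -18*t - 2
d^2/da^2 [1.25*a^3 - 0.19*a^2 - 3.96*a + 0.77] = 7.5*a - 0.38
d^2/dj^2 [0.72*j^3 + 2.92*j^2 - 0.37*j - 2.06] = 4.32*j + 5.84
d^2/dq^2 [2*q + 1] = 0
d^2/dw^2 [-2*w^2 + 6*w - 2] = -4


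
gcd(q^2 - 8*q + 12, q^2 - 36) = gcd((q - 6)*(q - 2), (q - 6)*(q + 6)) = q - 6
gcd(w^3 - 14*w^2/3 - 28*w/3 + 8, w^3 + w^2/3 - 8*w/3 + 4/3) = w^2 + 4*w/3 - 4/3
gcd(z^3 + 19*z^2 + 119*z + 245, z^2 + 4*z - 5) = z + 5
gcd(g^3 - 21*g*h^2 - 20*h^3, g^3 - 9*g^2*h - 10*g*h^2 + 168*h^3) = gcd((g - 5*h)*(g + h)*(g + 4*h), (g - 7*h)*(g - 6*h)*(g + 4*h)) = g + 4*h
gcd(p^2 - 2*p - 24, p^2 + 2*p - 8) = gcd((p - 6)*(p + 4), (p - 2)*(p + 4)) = p + 4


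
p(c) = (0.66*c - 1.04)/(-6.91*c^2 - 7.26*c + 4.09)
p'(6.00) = 0.00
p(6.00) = -0.01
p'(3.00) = -0.00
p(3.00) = -0.01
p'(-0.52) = 0.11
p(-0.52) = -0.23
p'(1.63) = -0.02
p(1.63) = -0.00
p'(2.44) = -0.00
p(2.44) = -0.01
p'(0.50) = -6.78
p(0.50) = 0.56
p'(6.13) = 0.00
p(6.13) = -0.01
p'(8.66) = 0.00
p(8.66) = -0.01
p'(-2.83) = 0.08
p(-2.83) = 0.09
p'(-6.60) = 0.00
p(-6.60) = 0.02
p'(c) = (0.66*c - 1.04)*(13.82*c + 7.26)/(-6.91*c^2 - 7.26*c + 4.09)^2 + 0.66/(-6.91*c^2 - 7.26*c + 4.09) = (4.5606*c^2 - 14.3728*c - 4.851)/(47.7481*c^4 + 100.3332*c^3 - 3.8162*c^2 - 59.3868*c + 16.7281)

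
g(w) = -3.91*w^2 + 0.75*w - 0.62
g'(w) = 0.75 - 7.82*w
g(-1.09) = -6.08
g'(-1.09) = 9.27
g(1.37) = -6.93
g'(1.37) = -9.96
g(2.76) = -28.33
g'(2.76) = -20.83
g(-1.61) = -11.96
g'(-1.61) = 13.34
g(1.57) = -9.08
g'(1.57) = -11.53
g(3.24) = -39.24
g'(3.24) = -24.59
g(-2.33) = -23.59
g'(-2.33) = 18.97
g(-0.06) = -0.68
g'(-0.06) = 1.22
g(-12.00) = -572.66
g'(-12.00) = 94.59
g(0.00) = -0.62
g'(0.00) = 0.75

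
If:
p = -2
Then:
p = -2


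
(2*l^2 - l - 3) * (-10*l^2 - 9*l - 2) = -20*l^4 - 8*l^3 + 35*l^2 + 29*l + 6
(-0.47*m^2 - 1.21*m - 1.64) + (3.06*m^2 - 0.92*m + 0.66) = 2.59*m^2 - 2.13*m - 0.98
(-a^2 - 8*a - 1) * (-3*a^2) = 3*a^4 + 24*a^3 + 3*a^2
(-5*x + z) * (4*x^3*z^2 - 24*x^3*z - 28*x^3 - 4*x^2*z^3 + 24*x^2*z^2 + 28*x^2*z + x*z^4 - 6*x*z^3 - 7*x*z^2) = -20*x^4*z^2 + 120*x^4*z + 140*x^4 + 24*x^3*z^3 - 144*x^3*z^2 - 168*x^3*z - 9*x^2*z^4 + 54*x^2*z^3 + 63*x^2*z^2 + x*z^5 - 6*x*z^4 - 7*x*z^3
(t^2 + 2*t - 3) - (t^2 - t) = 3*t - 3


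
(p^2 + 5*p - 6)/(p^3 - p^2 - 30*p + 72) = (p - 1)/(p^2 - 7*p + 12)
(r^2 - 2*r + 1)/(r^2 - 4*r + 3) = (r - 1)/(r - 3)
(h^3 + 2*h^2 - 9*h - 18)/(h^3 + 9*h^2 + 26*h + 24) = (h - 3)/(h + 4)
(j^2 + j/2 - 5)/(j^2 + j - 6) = (j + 5/2)/(j + 3)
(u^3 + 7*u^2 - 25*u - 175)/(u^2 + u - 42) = (u^2 - 25)/(u - 6)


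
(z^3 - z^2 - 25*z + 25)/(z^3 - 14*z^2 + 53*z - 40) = (z + 5)/(z - 8)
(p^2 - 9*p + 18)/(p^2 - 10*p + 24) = (p - 3)/(p - 4)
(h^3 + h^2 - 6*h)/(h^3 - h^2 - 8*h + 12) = h/(h - 2)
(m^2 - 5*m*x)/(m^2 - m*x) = (m - 5*x)/(m - x)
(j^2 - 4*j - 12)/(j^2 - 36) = (j + 2)/(j + 6)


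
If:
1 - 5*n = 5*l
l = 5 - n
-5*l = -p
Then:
No Solution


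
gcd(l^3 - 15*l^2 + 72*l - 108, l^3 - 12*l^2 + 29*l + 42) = l - 6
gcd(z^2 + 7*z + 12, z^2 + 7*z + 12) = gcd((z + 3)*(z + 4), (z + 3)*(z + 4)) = z^2 + 7*z + 12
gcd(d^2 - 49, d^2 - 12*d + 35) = d - 7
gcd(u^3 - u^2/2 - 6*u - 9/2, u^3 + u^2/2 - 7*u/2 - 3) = u^2 + 5*u/2 + 3/2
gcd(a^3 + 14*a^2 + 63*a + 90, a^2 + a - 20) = a + 5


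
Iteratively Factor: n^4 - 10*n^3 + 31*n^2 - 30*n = (n - 2)*(n^3 - 8*n^2 + 15*n) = (n - 3)*(n - 2)*(n^2 - 5*n) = n*(n - 3)*(n - 2)*(n - 5)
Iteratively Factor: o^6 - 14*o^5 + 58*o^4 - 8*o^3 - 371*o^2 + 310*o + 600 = (o + 2)*(o^5 - 16*o^4 + 90*o^3 - 188*o^2 + 5*o + 300) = (o + 1)*(o + 2)*(o^4 - 17*o^3 + 107*o^2 - 295*o + 300) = (o - 5)*(o + 1)*(o + 2)*(o^3 - 12*o^2 + 47*o - 60) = (o - 5)*(o - 4)*(o + 1)*(o + 2)*(o^2 - 8*o + 15) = (o - 5)^2*(o - 4)*(o + 1)*(o + 2)*(o - 3)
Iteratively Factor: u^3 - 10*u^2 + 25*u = (u - 5)*(u^2 - 5*u) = u*(u - 5)*(u - 5)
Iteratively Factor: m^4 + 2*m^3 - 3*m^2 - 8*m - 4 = (m - 2)*(m^3 + 4*m^2 + 5*m + 2) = (m - 2)*(m + 2)*(m^2 + 2*m + 1) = (m - 2)*(m + 1)*(m + 2)*(m + 1)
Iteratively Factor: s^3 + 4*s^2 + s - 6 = (s + 2)*(s^2 + 2*s - 3) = (s - 1)*(s + 2)*(s + 3)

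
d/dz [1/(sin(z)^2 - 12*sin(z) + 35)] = 2*(6 - sin(z))*cos(z)/(sin(z)^2 - 12*sin(z) + 35)^2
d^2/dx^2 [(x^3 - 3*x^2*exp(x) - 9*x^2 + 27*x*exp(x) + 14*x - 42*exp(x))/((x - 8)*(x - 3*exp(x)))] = 12/(x^3 - 24*x^2 + 192*x - 512)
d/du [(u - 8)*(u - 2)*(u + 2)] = 3*u^2 - 16*u - 4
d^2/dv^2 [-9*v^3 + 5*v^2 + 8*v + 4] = 10 - 54*v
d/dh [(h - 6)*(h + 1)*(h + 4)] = 3*h^2 - 2*h - 26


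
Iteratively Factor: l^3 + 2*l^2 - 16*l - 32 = (l + 2)*(l^2 - 16) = (l - 4)*(l + 2)*(l + 4)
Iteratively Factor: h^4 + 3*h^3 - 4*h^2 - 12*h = (h)*(h^3 + 3*h^2 - 4*h - 12) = h*(h - 2)*(h^2 + 5*h + 6) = h*(h - 2)*(h + 2)*(h + 3)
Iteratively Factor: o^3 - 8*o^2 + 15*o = (o)*(o^2 - 8*o + 15) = o*(o - 3)*(o - 5)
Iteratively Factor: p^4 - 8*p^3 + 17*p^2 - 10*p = (p - 2)*(p^3 - 6*p^2 + 5*p) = (p - 2)*(p - 1)*(p^2 - 5*p) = p*(p - 2)*(p - 1)*(p - 5)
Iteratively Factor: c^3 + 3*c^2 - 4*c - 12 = (c + 3)*(c^2 - 4) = (c + 2)*(c + 3)*(c - 2)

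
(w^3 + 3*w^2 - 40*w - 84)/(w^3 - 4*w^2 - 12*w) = (w + 7)/w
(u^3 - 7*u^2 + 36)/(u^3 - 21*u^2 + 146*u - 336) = (u^2 - u - 6)/(u^2 - 15*u + 56)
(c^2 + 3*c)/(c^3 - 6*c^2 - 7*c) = (c + 3)/(c^2 - 6*c - 7)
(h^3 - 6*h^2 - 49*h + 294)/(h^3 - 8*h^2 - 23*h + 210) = (h + 7)/(h + 5)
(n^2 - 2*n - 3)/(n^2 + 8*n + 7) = (n - 3)/(n + 7)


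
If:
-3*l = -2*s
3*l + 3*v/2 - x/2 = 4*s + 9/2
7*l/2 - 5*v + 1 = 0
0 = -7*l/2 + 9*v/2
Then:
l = 18/7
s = 27/7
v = 2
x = -129/7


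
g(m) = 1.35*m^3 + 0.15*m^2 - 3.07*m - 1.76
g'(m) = 4.05*m^2 + 0.3*m - 3.07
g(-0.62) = -0.12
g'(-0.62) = -1.70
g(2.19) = 6.42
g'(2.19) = 17.01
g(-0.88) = 0.14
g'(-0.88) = -0.20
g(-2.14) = -7.73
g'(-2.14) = 14.84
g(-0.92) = 0.14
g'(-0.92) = 0.08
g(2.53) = 13.30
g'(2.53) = 23.61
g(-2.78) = -21.07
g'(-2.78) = 27.40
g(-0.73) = 0.04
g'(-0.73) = -1.13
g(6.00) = 276.82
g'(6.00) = 144.53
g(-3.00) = -27.65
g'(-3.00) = 32.48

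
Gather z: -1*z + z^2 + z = z^2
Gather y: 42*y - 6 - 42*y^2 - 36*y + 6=-42*y^2 + 6*y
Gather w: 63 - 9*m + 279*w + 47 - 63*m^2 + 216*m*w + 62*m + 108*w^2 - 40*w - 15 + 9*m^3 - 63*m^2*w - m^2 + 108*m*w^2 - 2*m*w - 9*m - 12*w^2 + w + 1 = 9*m^3 - 64*m^2 + 44*m + w^2*(108*m + 96) + w*(-63*m^2 + 214*m + 240) + 96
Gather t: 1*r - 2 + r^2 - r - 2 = r^2 - 4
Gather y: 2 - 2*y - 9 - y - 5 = -3*y - 12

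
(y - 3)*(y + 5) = y^2 + 2*y - 15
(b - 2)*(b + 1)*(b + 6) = b^3 + 5*b^2 - 8*b - 12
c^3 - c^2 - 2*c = c*(c - 2)*(c + 1)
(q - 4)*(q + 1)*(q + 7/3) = q^3 - 2*q^2/3 - 11*q - 28/3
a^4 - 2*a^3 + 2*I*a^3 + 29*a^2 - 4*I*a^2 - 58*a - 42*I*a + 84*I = (a - 2)*(a - 3*I)*(a - 2*I)*(a + 7*I)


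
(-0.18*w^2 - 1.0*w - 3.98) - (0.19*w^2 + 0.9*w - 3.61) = -0.37*w^2 - 1.9*w - 0.37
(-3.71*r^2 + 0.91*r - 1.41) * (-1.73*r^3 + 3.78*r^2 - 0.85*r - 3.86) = 6.4183*r^5 - 15.5981*r^4 + 9.0326*r^3 + 8.2173*r^2 - 2.3141*r + 5.4426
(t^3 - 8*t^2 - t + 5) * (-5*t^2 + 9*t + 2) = -5*t^5 + 49*t^4 - 65*t^3 - 50*t^2 + 43*t + 10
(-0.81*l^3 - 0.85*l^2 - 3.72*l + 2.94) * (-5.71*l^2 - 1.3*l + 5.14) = 4.6251*l^5 + 5.9065*l^4 + 18.1828*l^3 - 16.3204*l^2 - 22.9428*l + 15.1116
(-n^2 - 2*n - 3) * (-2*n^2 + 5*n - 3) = 2*n^4 - n^3 - n^2 - 9*n + 9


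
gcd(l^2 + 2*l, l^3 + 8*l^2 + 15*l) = l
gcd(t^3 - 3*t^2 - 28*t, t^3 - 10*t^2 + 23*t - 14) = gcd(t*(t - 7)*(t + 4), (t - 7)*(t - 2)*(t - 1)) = t - 7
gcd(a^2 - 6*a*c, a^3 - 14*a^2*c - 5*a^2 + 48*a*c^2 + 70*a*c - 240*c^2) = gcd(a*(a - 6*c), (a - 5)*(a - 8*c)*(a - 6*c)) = a - 6*c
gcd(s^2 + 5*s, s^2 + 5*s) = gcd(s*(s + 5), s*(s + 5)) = s^2 + 5*s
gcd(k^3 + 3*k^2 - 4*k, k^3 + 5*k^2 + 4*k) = k^2 + 4*k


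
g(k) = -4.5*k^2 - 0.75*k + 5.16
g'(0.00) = -0.75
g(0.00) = 5.16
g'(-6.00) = 53.25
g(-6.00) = -152.34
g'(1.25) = -12.00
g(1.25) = -2.81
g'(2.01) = -18.84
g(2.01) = -14.53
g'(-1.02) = 8.43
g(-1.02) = 1.24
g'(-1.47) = 12.48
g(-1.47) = -3.46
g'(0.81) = -8.04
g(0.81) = 1.60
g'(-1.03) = 8.52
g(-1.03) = 1.16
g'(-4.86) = 42.99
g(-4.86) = -97.48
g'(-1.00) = 8.25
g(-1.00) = 1.41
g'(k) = -9.0*k - 0.75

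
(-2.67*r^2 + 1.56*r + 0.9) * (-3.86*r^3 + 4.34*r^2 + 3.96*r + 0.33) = 10.3062*r^5 - 17.6094*r^4 - 7.2768*r^3 + 9.2025*r^2 + 4.0788*r + 0.297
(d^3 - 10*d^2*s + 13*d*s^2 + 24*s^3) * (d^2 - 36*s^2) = d^5 - 10*d^4*s - 23*d^3*s^2 + 384*d^2*s^3 - 468*d*s^4 - 864*s^5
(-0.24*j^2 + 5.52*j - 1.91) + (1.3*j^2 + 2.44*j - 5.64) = 1.06*j^2 + 7.96*j - 7.55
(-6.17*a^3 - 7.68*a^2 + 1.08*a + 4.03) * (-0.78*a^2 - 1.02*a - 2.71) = 4.8126*a^5 + 12.2838*a^4 + 23.7119*a^3 + 16.5678*a^2 - 7.0374*a - 10.9213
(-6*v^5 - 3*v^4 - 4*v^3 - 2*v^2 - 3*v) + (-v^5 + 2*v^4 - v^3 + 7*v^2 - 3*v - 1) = -7*v^5 - v^4 - 5*v^3 + 5*v^2 - 6*v - 1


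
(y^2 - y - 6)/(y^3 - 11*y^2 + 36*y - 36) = (y + 2)/(y^2 - 8*y + 12)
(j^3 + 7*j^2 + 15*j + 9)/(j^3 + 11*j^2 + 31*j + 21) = (j + 3)/(j + 7)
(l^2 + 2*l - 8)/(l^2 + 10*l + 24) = (l - 2)/(l + 6)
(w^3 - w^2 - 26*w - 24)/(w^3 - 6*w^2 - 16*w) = (-w^3 + w^2 + 26*w + 24)/(w*(-w^2 + 6*w + 16))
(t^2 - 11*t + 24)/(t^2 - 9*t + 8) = (t - 3)/(t - 1)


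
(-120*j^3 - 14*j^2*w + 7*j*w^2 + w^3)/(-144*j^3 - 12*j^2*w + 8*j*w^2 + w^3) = (5*j + w)/(6*j + w)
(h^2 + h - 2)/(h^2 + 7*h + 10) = (h - 1)/(h + 5)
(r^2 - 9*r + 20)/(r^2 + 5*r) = (r^2 - 9*r + 20)/(r*(r + 5))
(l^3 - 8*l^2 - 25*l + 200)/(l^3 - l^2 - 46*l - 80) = (l - 5)/(l + 2)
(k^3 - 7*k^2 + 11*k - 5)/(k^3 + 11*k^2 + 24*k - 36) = (k^2 - 6*k + 5)/(k^2 + 12*k + 36)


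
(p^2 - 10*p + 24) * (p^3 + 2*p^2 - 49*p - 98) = p^5 - 8*p^4 - 45*p^3 + 440*p^2 - 196*p - 2352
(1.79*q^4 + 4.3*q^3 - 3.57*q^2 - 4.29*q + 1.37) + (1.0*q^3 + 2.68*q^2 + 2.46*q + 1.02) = 1.79*q^4 + 5.3*q^3 - 0.89*q^2 - 1.83*q + 2.39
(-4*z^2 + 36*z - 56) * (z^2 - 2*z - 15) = -4*z^4 + 44*z^3 - 68*z^2 - 428*z + 840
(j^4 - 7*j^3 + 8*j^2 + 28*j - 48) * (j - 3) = j^5 - 10*j^4 + 29*j^3 + 4*j^2 - 132*j + 144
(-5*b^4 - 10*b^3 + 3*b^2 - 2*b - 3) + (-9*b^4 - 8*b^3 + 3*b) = -14*b^4 - 18*b^3 + 3*b^2 + b - 3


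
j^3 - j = j*(j - 1)*(j + 1)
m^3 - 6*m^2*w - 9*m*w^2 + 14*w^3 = (m - 7*w)*(m - w)*(m + 2*w)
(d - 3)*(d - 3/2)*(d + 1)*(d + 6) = d^4 + 5*d^3/2 - 21*d^2 + 9*d/2 + 27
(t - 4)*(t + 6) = t^2 + 2*t - 24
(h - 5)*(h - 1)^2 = h^3 - 7*h^2 + 11*h - 5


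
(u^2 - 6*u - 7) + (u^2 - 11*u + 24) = 2*u^2 - 17*u + 17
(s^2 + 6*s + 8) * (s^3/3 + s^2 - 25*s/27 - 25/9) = s^5/3 + 3*s^4 + 209*s^3/27 - s^2/3 - 650*s/27 - 200/9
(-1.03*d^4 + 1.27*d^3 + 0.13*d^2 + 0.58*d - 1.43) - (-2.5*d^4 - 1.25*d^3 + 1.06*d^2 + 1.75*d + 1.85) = 1.47*d^4 + 2.52*d^3 - 0.93*d^2 - 1.17*d - 3.28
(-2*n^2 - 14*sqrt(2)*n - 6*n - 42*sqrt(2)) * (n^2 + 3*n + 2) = -2*n^4 - 14*sqrt(2)*n^3 - 12*n^3 - 84*sqrt(2)*n^2 - 22*n^2 - 154*sqrt(2)*n - 12*n - 84*sqrt(2)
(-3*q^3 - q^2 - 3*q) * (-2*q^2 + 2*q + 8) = 6*q^5 - 4*q^4 - 20*q^3 - 14*q^2 - 24*q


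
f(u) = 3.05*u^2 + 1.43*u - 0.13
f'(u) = 6.1*u + 1.43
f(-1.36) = 3.57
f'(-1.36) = -6.87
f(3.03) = 32.20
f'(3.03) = 19.91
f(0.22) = 0.33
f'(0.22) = 2.77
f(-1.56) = 5.06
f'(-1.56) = -8.09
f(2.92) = 30.05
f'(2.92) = 19.24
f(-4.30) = 50.12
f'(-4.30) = -24.80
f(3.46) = 41.33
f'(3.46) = 22.54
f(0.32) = 0.64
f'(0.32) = 3.38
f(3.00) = 31.61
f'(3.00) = 19.73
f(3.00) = 31.61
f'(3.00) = 19.73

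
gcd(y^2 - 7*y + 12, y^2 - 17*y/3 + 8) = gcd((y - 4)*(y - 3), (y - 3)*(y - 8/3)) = y - 3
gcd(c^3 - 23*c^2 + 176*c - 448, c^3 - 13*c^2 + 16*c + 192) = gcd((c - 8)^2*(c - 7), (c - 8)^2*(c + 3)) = c^2 - 16*c + 64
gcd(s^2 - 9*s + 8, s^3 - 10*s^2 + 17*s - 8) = s^2 - 9*s + 8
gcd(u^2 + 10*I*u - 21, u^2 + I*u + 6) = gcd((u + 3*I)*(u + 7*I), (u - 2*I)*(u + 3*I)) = u + 3*I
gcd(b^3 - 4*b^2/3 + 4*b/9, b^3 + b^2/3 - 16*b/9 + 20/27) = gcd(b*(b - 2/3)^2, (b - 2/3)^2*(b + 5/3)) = b^2 - 4*b/3 + 4/9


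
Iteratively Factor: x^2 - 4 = (x + 2)*(x - 2)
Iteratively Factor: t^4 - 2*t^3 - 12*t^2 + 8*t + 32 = (t + 2)*(t^3 - 4*t^2 - 4*t + 16) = (t - 2)*(t + 2)*(t^2 - 2*t - 8) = (t - 2)*(t + 2)^2*(t - 4)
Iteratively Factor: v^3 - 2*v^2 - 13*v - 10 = (v - 5)*(v^2 + 3*v + 2) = (v - 5)*(v + 2)*(v + 1)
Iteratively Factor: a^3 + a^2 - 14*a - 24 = (a - 4)*(a^2 + 5*a + 6) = (a - 4)*(a + 3)*(a + 2)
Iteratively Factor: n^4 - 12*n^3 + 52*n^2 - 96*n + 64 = (n - 2)*(n^3 - 10*n^2 + 32*n - 32) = (n - 2)^2*(n^2 - 8*n + 16) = (n - 4)*(n - 2)^2*(n - 4)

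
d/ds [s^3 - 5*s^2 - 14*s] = 3*s^2 - 10*s - 14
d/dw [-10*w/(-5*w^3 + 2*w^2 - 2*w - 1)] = 10*(-10*w^3 + 2*w^2 + 1)/(25*w^6 - 20*w^5 + 24*w^4 + 2*w^3 + 4*w + 1)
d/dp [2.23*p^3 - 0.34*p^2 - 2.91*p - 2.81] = 6.69*p^2 - 0.68*p - 2.91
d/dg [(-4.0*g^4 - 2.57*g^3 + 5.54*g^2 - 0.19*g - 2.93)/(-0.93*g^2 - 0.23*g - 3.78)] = (7.44*g^5 + 5.1501*g^4 + 61.6622*g^3 + 27.6929*g^2 - 47.3322*g + 0.0442999999999999)/(0.8649*g^4 + 0.4278*g^3 + 7.0837*g^2 + 1.7388*g + 14.2884)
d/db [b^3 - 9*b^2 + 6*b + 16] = 3*b^2 - 18*b + 6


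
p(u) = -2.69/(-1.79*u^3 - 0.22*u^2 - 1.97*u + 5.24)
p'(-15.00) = -0.00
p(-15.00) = -0.00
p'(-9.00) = -0.00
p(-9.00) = -0.00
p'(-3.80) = -0.02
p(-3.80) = -0.02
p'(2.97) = -0.06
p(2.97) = 0.05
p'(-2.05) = -0.11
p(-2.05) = -0.11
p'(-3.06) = -0.04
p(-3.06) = -0.04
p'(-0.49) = -0.20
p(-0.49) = -0.42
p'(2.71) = -0.08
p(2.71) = 0.07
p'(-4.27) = -0.01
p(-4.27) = -0.02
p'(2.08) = -0.28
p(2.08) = 0.17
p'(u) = -2.69*(5.37*u^2 + 0.44*u + 1.97)/(-1.79*u^3 - 0.22*u^2 - 1.97*u + 5.24)^2 = (-14.4453*u^2 - 1.1836*u - 5.2993)/(1.79*u^3 + 0.22*u^2 + 1.97*u - 5.24)^2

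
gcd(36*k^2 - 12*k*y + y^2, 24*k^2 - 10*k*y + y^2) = -6*k + y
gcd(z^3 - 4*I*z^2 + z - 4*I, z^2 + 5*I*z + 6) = z - I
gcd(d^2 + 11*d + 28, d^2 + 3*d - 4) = d + 4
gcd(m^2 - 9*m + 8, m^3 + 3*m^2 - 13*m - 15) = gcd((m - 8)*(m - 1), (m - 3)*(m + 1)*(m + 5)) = 1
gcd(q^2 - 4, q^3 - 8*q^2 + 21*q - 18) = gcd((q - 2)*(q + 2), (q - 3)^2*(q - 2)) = q - 2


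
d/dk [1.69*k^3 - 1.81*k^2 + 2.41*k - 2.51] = 5.07*k^2 - 3.62*k + 2.41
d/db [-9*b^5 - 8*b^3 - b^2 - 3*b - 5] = -45*b^4 - 24*b^2 - 2*b - 3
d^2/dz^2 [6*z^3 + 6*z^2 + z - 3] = 36*z + 12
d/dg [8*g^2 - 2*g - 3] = 16*g - 2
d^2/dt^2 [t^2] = 2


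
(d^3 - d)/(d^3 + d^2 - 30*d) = (d^2 - 1)/(d^2 + d - 30)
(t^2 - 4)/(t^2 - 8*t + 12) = (t + 2)/(t - 6)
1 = 1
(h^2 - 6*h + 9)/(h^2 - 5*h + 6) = (h - 3)/(h - 2)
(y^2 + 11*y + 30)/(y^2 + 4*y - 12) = (y + 5)/(y - 2)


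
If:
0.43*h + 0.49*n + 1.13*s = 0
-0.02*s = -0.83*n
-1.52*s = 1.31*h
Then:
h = 0.00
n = 0.00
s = 0.00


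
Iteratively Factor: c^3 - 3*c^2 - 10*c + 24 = (c - 4)*(c^2 + c - 6) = (c - 4)*(c - 2)*(c + 3)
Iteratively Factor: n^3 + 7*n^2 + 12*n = (n + 3)*(n^2 + 4*n) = (n + 3)*(n + 4)*(n)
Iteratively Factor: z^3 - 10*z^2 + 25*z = (z - 5)*(z^2 - 5*z) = z*(z - 5)*(z - 5)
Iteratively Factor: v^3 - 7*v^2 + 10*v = (v - 2)*(v^2 - 5*v) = v*(v - 2)*(v - 5)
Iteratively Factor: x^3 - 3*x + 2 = (x - 1)*(x^2 + x - 2) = (x - 1)^2*(x + 2)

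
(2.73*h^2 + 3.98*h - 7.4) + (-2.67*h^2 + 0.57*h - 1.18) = 0.0600000000000001*h^2 + 4.55*h - 8.58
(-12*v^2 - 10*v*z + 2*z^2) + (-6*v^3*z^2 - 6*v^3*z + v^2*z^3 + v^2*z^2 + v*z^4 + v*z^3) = -6*v^3*z^2 - 6*v^3*z + v^2*z^3 + v^2*z^2 - 12*v^2 + v*z^4 + v*z^3 - 10*v*z + 2*z^2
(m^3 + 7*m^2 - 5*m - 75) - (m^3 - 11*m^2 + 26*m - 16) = 18*m^2 - 31*m - 59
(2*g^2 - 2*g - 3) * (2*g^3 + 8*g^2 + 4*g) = 4*g^5 + 12*g^4 - 14*g^3 - 32*g^2 - 12*g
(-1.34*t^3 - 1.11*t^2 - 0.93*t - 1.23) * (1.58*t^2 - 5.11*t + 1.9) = -2.1172*t^5 + 5.0936*t^4 + 1.6567*t^3 + 0.6999*t^2 + 4.5183*t - 2.337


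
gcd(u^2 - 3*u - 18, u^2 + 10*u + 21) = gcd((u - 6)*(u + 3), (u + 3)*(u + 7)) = u + 3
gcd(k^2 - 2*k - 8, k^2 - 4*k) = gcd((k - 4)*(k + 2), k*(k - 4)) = k - 4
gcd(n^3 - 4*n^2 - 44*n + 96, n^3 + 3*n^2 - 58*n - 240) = n^2 - 2*n - 48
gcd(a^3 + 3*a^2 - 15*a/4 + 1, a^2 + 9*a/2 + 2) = a + 4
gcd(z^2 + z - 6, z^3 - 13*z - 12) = z + 3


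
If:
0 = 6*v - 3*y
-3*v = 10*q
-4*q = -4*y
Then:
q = 0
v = 0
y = 0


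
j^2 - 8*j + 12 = (j - 6)*(j - 2)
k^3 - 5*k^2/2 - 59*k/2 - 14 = (k - 7)*(k + 1/2)*(k + 4)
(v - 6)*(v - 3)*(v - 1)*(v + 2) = v^4 - 8*v^3 + 7*v^2 + 36*v - 36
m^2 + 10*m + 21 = (m + 3)*(m + 7)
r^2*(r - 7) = r^3 - 7*r^2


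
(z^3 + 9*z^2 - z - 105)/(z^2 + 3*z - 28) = (z^2 + 2*z - 15)/(z - 4)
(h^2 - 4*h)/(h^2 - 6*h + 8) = h/(h - 2)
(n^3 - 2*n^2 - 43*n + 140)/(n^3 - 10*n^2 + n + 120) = (n^2 + 3*n - 28)/(n^2 - 5*n - 24)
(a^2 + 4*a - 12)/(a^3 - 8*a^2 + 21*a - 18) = (a + 6)/(a^2 - 6*a + 9)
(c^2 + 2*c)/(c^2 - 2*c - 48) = c*(c + 2)/(c^2 - 2*c - 48)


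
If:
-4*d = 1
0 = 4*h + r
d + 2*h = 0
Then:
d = -1/4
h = 1/8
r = -1/2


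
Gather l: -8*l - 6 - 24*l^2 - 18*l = -24*l^2 - 26*l - 6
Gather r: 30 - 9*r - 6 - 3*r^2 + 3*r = -3*r^2 - 6*r + 24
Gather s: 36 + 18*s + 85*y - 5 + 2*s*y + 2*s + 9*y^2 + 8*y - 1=s*(2*y + 20) + 9*y^2 + 93*y + 30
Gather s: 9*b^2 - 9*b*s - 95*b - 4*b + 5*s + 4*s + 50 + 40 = 9*b^2 - 99*b + s*(9 - 9*b) + 90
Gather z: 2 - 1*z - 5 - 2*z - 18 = -3*z - 21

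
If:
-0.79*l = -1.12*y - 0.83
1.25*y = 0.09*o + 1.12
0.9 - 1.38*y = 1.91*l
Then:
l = 0.67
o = -16.20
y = -0.27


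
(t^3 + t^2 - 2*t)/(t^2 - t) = t + 2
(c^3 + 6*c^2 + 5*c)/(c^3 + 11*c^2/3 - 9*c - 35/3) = 3*c/(3*c - 7)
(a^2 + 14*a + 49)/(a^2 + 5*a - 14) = (a + 7)/(a - 2)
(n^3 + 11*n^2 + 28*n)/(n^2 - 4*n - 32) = n*(n + 7)/(n - 8)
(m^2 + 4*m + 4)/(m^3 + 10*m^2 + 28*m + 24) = 1/(m + 6)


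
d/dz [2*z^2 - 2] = 4*z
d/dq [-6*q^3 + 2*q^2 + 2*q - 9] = -18*q^2 + 4*q + 2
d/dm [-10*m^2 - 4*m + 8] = -20*m - 4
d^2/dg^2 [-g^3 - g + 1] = -6*g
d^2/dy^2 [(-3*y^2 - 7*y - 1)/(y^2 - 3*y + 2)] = 2*(-16*y^3 + 15*y^2 + 51*y - 61)/(y^6 - 9*y^5 + 33*y^4 - 63*y^3 + 66*y^2 - 36*y + 8)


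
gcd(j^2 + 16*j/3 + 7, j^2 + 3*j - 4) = 1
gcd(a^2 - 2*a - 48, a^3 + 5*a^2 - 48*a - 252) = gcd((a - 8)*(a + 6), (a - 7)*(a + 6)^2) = a + 6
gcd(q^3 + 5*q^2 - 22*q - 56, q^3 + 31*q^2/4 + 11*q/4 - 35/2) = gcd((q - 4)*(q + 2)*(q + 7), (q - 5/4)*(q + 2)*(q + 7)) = q^2 + 9*q + 14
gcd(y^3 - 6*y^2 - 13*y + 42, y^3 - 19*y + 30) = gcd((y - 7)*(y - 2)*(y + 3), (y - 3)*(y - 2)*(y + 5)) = y - 2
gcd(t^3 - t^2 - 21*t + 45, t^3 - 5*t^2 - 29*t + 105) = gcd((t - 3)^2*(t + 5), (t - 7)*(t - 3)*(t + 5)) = t^2 + 2*t - 15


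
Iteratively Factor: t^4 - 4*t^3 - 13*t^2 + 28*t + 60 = (t - 5)*(t^3 + t^2 - 8*t - 12) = (t - 5)*(t + 2)*(t^2 - t - 6) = (t - 5)*(t + 2)^2*(t - 3)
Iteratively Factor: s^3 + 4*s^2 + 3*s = (s)*(s^2 + 4*s + 3) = s*(s + 1)*(s + 3)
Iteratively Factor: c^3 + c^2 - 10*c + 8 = (c - 2)*(c^2 + 3*c - 4) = (c - 2)*(c - 1)*(c + 4)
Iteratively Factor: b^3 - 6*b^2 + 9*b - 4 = (b - 4)*(b^2 - 2*b + 1) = (b - 4)*(b - 1)*(b - 1)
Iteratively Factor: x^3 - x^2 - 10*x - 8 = (x + 1)*(x^2 - 2*x - 8) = (x + 1)*(x + 2)*(x - 4)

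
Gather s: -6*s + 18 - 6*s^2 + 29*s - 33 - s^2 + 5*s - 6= -7*s^2 + 28*s - 21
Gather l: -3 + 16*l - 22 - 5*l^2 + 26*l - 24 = -5*l^2 + 42*l - 49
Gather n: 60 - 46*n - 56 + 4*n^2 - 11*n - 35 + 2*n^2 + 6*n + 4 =6*n^2 - 51*n - 27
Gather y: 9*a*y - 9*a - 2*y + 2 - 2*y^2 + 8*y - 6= -9*a - 2*y^2 + y*(9*a + 6) - 4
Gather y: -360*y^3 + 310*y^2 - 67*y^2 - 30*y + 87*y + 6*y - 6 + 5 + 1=-360*y^3 + 243*y^2 + 63*y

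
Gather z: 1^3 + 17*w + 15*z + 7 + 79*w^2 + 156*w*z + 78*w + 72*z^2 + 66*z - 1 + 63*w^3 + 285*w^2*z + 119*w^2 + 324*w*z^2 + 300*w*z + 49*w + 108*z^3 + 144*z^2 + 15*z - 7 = 63*w^3 + 198*w^2 + 144*w + 108*z^3 + z^2*(324*w + 216) + z*(285*w^2 + 456*w + 96)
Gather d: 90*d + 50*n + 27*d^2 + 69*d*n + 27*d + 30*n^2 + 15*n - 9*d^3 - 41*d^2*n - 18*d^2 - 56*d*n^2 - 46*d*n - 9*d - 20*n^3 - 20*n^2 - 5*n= -9*d^3 + d^2*(9 - 41*n) + d*(-56*n^2 + 23*n + 108) - 20*n^3 + 10*n^2 + 60*n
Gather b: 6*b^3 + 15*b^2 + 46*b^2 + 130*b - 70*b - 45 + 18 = 6*b^3 + 61*b^2 + 60*b - 27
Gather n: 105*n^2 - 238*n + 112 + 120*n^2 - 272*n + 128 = 225*n^2 - 510*n + 240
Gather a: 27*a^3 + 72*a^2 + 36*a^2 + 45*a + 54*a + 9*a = 27*a^3 + 108*a^2 + 108*a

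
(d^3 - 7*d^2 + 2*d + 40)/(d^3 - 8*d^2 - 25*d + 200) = (d^2 - 2*d - 8)/(d^2 - 3*d - 40)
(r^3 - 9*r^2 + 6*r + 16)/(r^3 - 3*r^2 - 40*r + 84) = (r^2 - 7*r - 8)/(r^2 - r - 42)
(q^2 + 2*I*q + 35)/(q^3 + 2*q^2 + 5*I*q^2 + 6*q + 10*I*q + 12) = (q^2 + 2*I*q + 35)/(q^3 + q^2*(2 + 5*I) + q*(6 + 10*I) + 12)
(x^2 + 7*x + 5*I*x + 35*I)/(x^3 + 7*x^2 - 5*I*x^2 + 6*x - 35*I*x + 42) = (x + 5*I)/(x^2 - 5*I*x + 6)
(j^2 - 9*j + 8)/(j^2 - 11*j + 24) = (j - 1)/(j - 3)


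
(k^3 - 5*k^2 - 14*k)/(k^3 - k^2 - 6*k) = (k - 7)/(k - 3)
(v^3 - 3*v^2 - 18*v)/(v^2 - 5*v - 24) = v*(v - 6)/(v - 8)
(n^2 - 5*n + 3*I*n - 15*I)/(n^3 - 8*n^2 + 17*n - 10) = (n + 3*I)/(n^2 - 3*n + 2)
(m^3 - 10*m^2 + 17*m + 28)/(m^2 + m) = m - 11 + 28/m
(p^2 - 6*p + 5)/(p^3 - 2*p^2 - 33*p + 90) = (p - 1)/(p^2 + 3*p - 18)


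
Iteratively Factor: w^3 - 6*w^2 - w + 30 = (w - 3)*(w^2 - 3*w - 10) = (w - 3)*(w + 2)*(w - 5)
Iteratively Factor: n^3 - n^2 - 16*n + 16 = (n - 4)*(n^2 + 3*n - 4) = (n - 4)*(n - 1)*(n + 4)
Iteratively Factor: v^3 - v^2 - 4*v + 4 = (v - 1)*(v^2 - 4) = (v - 2)*(v - 1)*(v + 2)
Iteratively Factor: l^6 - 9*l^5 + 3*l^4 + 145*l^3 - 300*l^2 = (l - 3)*(l^5 - 6*l^4 - 15*l^3 + 100*l^2) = (l - 3)*(l + 4)*(l^4 - 10*l^3 + 25*l^2) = (l - 5)*(l - 3)*(l + 4)*(l^3 - 5*l^2) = (l - 5)^2*(l - 3)*(l + 4)*(l^2) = l*(l - 5)^2*(l - 3)*(l + 4)*(l)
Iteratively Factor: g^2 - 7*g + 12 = (g - 3)*(g - 4)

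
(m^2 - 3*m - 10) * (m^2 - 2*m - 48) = m^4 - 5*m^3 - 52*m^2 + 164*m + 480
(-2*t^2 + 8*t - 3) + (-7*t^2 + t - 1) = -9*t^2 + 9*t - 4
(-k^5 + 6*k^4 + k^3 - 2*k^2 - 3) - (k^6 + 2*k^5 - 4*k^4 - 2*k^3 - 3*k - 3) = -k^6 - 3*k^5 + 10*k^4 + 3*k^3 - 2*k^2 + 3*k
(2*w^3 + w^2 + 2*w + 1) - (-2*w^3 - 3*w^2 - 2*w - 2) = 4*w^3 + 4*w^2 + 4*w + 3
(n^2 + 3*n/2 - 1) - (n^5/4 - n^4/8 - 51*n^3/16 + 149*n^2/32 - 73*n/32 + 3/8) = -n^5/4 + n^4/8 + 51*n^3/16 - 117*n^2/32 + 121*n/32 - 11/8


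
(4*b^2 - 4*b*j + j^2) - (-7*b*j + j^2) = 4*b^2 + 3*b*j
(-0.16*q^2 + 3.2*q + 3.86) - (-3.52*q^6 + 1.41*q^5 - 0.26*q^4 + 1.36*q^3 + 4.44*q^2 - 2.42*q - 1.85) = 3.52*q^6 - 1.41*q^5 + 0.26*q^4 - 1.36*q^3 - 4.6*q^2 + 5.62*q + 5.71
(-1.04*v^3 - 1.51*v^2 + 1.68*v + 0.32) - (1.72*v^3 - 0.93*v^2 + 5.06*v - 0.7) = -2.76*v^3 - 0.58*v^2 - 3.38*v + 1.02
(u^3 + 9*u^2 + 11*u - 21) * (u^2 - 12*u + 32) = u^5 - 3*u^4 - 65*u^3 + 135*u^2 + 604*u - 672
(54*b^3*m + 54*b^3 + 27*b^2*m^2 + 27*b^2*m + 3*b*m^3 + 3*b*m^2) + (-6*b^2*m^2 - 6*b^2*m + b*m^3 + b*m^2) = 54*b^3*m + 54*b^3 + 21*b^2*m^2 + 21*b^2*m + 4*b*m^3 + 4*b*m^2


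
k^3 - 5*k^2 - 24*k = k*(k - 8)*(k + 3)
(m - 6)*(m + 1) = m^2 - 5*m - 6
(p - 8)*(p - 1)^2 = p^3 - 10*p^2 + 17*p - 8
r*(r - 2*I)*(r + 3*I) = r^3 + I*r^2 + 6*r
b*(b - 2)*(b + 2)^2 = b^4 + 2*b^3 - 4*b^2 - 8*b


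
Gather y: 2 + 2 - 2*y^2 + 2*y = -2*y^2 + 2*y + 4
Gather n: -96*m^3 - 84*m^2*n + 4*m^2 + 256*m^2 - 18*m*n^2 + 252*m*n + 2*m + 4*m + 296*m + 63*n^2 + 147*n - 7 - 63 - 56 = -96*m^3 + 260*m^2 + 302*m + n^2*(63 - 18*m) + n*(-84*m^2 + 252*m + 147) - 126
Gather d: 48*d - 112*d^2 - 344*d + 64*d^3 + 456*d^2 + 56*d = 64*d^3 + 344*d^2 - 240*d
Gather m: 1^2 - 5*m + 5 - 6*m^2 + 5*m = 6 - 6*m^2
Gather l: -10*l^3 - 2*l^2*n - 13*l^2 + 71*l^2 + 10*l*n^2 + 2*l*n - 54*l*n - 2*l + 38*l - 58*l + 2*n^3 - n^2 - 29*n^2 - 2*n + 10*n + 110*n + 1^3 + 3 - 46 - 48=-10*l^3 + l^2*(58 - 2*n) + l*(10*n^2 - 52*n - 22) + 2*n^3 - 30*n^2 + 118*n - 90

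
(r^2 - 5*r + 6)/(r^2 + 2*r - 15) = (r - 2)/(r + 5)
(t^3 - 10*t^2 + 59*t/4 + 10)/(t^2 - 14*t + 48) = (t^2 - 2*t - 5/4)/(t - 6)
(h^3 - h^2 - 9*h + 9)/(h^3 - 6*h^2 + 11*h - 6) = (h + 3)/(h - 2)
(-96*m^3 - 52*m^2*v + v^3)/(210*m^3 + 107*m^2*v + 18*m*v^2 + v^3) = (-16*m^2 - 6*m*v + v^2)/(35*m^2 + 12*m*v + v^2)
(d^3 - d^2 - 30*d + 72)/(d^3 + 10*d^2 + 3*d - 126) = (d - 4)/(d + 7)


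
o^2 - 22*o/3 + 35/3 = (o - 5)*(o - 7/3)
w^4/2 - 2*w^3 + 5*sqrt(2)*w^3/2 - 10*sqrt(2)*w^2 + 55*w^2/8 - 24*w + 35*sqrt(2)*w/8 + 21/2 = (w/2 + sqrt(2))*(w - 7/2)*(w - 1/2)*(w + 3*sqrt(2))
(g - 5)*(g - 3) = g^2 - 8*g + 15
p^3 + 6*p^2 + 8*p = p*(p + 2)*(p + 4)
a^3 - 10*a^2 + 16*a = a*(a - 8)*(a - 2)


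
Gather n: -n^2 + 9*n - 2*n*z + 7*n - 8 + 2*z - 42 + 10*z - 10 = -n^2 + n*(16 - 2*z) + 12*z - 60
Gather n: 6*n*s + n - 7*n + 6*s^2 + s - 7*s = n*(6*s - 6) + 6*s^2 - 6*s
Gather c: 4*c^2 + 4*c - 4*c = 4*c^2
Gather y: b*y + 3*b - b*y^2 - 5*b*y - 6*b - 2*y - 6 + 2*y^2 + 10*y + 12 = -3*b + y^2*(2 - b) + y*(8 - 4*b) + 6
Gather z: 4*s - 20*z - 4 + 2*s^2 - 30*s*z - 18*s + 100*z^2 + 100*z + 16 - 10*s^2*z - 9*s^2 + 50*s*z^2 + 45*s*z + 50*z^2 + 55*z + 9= -7*s^2 - 14*s + z^2*(50*s + 150) + z*(-10*s^2 + 15*s + 135) + 21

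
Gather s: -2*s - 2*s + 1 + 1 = 2 - 4*s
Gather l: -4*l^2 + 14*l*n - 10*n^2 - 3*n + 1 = -4*l^2 + 14*l*n - 10*n^2 - 3*n + 1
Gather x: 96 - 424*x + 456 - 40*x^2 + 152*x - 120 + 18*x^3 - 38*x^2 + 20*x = 18*x^3 - 78*x^2 - 252*x + 432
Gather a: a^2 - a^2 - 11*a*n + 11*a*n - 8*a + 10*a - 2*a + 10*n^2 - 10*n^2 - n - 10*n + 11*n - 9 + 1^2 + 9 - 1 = 0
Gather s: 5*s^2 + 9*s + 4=5*s^2 + 9*s + 4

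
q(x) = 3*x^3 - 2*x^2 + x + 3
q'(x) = 9*x^2 - 4*x + 1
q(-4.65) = -346.53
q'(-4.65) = 214.20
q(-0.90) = -1.71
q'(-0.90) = 11.89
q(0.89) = 4.42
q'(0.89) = 4.57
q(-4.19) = -256.98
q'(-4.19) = 175.76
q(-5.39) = -530.27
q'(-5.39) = 284.03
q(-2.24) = -42.99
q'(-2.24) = 55.12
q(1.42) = 8.98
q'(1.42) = 13.47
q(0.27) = 3.18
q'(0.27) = 0.58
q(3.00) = 69.00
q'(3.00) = 70.00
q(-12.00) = -5481.00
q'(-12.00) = 1345.00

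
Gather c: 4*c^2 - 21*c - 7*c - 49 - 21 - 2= 4*c^2 - 28*c - 72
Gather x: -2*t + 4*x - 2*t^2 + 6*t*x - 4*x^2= -2*t^2 - 2*t - 4*x^2 + x*(6*t + 4)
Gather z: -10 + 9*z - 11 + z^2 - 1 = z^2 + 9*z - 22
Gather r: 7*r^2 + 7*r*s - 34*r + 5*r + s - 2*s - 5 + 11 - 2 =7*r^2 + r*(7*s - 29) - s + 4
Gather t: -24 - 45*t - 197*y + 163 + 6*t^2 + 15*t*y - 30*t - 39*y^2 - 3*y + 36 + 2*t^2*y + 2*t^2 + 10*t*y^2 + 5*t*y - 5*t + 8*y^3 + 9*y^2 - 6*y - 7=t^2*(2*y + 8) + t*(10*y^2 + 20*y - 80) + 8*y^3 - 30*y^2 - 206*y + 168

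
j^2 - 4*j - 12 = (j - 6)*(j + 2)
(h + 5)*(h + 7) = h^2 + 12*h + 35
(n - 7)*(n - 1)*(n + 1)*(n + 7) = n^4 - 50*n^2 + 49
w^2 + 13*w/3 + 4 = (w + 4/3)*(w + 3)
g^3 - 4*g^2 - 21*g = g*(g - 7)*(g + 3)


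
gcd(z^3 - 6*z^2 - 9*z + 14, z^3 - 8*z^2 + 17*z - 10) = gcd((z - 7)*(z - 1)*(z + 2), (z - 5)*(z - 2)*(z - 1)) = z - 1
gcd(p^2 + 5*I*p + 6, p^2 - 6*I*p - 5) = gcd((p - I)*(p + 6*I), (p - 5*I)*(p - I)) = p - I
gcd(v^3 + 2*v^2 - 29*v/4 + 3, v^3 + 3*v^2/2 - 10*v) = v + 4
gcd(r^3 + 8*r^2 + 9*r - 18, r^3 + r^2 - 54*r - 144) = r^2 + 9*r + 18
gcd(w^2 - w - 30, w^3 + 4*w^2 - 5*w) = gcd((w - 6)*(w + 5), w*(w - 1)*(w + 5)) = w + 5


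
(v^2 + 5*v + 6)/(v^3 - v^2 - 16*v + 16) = (v^2 + 5*v + 6)/(v^3 - v^2 - 16*v + 16)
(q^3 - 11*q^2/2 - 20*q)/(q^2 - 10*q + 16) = q*(2*q + 5)/(2*(q - 2))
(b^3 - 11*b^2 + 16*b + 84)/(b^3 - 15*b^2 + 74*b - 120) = (b^2 - 5*b - 14)/(b^2 - 9*b + 20)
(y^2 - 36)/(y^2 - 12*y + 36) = (y + 6)/(y - 6)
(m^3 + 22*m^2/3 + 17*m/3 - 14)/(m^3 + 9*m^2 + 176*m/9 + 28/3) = 3*(m - 1)/(3*m + 2)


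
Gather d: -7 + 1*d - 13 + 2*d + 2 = 3*d - 18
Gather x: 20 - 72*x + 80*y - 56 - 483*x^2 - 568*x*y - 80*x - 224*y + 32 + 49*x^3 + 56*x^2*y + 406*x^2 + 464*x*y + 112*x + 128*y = 49*x^3 + x^2*(56*y - 77) + x*(-104*y - 40) - 16*y - 4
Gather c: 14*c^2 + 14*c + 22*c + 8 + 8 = 14*c^2 + 36*c + 16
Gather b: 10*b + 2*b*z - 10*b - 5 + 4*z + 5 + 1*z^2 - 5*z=2*b*z + z^2 - z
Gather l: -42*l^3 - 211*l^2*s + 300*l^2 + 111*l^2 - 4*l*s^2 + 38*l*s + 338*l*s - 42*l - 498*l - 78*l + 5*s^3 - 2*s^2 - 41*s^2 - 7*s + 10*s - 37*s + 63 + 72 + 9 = -42*l^3 + l^2*(411 - 211*s) + l*(-4*s^2 + 376*s - 618) + 5*s^3 - 43*s^2 - 34*s + 144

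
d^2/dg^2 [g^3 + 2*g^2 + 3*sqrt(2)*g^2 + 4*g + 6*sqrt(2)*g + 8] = 6*g + 4 + 6*sqrt(2)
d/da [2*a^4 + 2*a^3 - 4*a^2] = 2*a*(4*a^2 + 3*a - 4)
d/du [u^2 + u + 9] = 2*u + 1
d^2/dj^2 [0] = 0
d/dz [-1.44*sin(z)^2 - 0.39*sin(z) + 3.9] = -(2.88*sin(z) + 0.39)*cos(z)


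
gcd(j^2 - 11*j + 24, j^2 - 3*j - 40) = j - 8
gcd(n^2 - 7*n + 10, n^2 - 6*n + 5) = n - 5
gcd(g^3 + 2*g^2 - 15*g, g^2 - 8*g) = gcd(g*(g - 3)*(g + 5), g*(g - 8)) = g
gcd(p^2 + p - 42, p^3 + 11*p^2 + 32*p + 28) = p + 7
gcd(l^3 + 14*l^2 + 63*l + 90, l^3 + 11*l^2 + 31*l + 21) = l + 3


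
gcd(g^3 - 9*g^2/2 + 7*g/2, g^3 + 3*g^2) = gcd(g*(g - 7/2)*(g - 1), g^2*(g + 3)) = g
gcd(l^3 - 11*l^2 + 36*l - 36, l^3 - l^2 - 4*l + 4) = l - 2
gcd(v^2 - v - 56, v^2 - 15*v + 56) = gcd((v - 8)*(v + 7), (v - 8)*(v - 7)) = v - 8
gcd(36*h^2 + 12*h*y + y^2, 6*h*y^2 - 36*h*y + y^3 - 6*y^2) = 6*h + y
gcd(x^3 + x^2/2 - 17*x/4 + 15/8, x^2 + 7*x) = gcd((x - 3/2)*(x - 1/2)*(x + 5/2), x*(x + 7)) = 1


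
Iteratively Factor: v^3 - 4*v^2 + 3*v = (v - 3)*(v^2 - v) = v*(v - 3)*(v - 1)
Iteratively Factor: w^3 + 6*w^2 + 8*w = (w)*(w^2 + 6*w + 8) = w*(w + 4)*(w + 2)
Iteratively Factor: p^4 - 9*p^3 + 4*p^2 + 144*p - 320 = (p + 4)*(p^3 - 13*p^2 + 56*p - 80) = (p - 4)*(p + 4)*(p^2 - 9*p + 20) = (p - 5)*(p - 4)*(p + 4)*(p - 4)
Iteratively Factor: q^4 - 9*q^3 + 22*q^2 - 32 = (q - 4)*(q^3 - 5*q^2 + 2*q + 8) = (q - 4)*(q + 1)*(q^2 - 6*q + 8) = (q - 4)*(q - 2)*(q + 1)*(q - 4)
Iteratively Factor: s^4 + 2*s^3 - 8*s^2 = (s)*(s^3 + 2*s^2 - 8*s) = s^2*(s^2 + 2*s - 8) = s^2*(s - 2)*(s + 4)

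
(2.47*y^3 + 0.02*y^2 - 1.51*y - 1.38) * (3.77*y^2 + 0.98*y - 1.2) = 9.3119*y^5 + 2.496*y^4 - 8.6371*y^3 - 6.7064*y^2 + 0.4596*y + 1.656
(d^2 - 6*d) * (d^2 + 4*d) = d^4 - 2*d^3 - 24*d^2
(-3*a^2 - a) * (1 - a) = 3*a^3 - 2*a^2 - a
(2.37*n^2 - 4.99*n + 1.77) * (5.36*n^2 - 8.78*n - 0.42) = 12.7032*n^4 - 47.555*n^3 + 52.304*n^2 - 13.4448*n - 0.7434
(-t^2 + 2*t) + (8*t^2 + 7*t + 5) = 7*t^2 + 9*t + 5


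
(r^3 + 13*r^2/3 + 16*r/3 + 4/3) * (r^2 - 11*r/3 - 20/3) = r^5 + 2*r^4/3 - 155*r^3/9 - 424*r^2/9 - 364*r/9 - 80/9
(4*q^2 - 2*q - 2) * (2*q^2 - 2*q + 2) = 8*q^4 - 12*q^3 + 8*q^2 - 4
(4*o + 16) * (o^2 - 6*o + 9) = 4*o^3 - 8*o^2 - 60*o + 144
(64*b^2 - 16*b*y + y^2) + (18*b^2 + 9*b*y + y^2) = 82*b^2 - 7*b*y + 2*y^2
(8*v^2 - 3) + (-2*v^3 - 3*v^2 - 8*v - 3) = -2*v^3 + 5*v^2 - 8*v - 6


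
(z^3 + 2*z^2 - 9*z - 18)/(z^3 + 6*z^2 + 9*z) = (z^2 - z - 6)/(z*(z + 3))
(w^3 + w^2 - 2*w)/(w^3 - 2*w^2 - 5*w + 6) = w/(w - 3)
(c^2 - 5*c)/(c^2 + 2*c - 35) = c/(c + 7)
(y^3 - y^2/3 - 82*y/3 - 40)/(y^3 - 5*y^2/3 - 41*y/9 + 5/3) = 3*(y^2 - 2*y - 24)/(3*y^2 - 10*y + 3)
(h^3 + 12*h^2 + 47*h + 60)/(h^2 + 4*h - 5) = (h^2 + 7*h + 12)/(h - 1)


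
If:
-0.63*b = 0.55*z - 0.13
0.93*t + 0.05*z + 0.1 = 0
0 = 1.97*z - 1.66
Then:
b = -0.53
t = -0.15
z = 0.84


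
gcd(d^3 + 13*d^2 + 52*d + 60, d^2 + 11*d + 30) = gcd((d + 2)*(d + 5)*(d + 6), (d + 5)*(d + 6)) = d^2 + 11*d + 30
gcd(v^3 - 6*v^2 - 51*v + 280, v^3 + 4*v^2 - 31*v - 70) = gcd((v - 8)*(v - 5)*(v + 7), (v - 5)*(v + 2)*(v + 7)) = v^2 + 2*v - 35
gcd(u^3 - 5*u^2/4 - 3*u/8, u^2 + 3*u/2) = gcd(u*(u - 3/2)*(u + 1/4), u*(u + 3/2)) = u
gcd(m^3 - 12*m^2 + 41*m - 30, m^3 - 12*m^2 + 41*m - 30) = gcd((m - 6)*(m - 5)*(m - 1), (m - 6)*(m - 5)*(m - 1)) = m^3 - 12*m^2 + 41*m - 30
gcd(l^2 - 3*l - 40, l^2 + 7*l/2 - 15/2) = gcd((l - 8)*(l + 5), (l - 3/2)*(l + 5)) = l + 5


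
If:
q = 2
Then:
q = 2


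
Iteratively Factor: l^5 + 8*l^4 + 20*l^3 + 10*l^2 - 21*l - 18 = (l - 1)*(l^4 + 9*l^3 + 29*l^2 + 39*l + 18) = (l - 1)*(l + 3)*(l^3 + 6*l^2 + 11*l + 6) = (l - 1)*(l + 3)^2*(l^2 + 3*l + 2) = (l - 1)*(l + 1)*(l + 3)^2*(l + 2)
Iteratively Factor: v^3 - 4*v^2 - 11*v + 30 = (v - 5)*(v^2 + v - 6) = (v - 5)*(v + 3)*(v - 2)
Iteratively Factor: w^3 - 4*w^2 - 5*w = (w + 1)*(w^2 - 5*w) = w*(w + 1)*(w - 5)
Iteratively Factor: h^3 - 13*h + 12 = (h - 3)*(h^2 + 3*h - 4) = (h - 3)*(h - 1)*(h + 4)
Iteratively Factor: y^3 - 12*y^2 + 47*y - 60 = (y - 4)*(y^2 - 8*y + 15) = (y - 5)*(y - 4)*(y - 3)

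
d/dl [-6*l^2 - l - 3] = -12*l - 1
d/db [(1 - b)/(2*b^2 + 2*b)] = (b^2 - 2*b - 1)/(2*b^2*(b^2 + 2*b + 1))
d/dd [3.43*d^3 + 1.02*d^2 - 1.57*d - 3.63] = 10.29*d^2 + 2.04*d - 1.57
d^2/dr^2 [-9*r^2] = -18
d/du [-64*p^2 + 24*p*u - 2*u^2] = 24*p - 4*u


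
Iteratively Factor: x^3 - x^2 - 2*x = (x)*(x^2 - x - 2) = x*(x - 2)*(x + 1)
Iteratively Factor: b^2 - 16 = (b + 4)*(b - 4)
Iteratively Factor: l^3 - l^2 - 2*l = (l - 2)*(l^2 + l) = l*(l - 2)*(l + 1)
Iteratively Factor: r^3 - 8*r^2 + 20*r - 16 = (r - 4)*(r^2 - 4*r + 4) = (r - 4)*(r - 2)*(r - 2)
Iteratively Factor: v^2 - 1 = (v + 1)*(v - 1)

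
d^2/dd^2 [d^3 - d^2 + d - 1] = 6*d - 2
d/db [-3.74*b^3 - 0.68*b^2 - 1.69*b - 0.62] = -11.22*b^2 - 1.36*b - 1.69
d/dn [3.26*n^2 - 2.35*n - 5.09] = 6.52*n - 2.35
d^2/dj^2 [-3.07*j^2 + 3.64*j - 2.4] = -6.14000000000000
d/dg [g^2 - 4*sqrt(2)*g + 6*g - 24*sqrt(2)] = 2*g - 4*sqrt(2) + 6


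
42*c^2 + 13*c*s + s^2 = (6*c + s)*(7*c + s)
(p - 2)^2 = p^2 - 4*p + 4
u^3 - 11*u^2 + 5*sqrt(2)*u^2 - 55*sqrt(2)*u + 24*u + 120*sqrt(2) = (u - 8)*(u - 3)*(u + 5*sqrt(2))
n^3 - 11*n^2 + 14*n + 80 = (n - 8)*(n - 5)*(n + 2)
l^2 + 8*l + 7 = (l + 1)*(l + 7)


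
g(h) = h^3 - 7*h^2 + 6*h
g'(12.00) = 270.00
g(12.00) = 792.00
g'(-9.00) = 375.00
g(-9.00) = -1350.00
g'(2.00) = -10.00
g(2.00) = -8.00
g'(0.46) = 0.19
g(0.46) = 1.38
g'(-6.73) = 236.10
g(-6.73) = -662.25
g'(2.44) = -10.30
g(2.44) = -12.51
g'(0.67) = -2.03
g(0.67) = 1.18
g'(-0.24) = 9.53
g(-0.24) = -1.86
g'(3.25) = -7.81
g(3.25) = -20.11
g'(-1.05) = 24.01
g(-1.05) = -15.18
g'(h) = 3*h^2 - 14*h + 6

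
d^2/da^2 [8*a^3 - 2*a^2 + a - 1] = 48*a - 4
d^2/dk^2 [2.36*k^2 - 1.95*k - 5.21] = 4.72000000000000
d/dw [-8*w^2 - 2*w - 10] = -16*w - 2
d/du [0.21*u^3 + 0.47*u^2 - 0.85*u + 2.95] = 0.63*u^2 + 0.94*u - 0.85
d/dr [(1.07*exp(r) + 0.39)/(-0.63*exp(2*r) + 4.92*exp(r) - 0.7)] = (0.6741*exp(2*r) + 0.4914*exp(r) - 2.6678)*exp(r)/(0.3969*exp(4*r) - 6.1992*exp(3*r) + 25.0884*exp(2*r) - 6.888*exp(r) + 0.49)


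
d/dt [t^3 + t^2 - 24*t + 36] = 3*t^2 + 2*t - 24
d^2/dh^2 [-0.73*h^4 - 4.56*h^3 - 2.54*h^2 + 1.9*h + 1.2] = -8.76*h^2 - 27.36*h - 5.08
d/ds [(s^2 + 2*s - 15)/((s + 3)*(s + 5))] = 6/(s^2 + 6*s + 9)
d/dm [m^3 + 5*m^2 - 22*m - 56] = 3*m^2 + 10*m - 22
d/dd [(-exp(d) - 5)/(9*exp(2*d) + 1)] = (18*(exp(d) + 5)*exp(d) - 9*exp(2*d) - 1)*exp(d)/(9*exp(2*d) + 1)^2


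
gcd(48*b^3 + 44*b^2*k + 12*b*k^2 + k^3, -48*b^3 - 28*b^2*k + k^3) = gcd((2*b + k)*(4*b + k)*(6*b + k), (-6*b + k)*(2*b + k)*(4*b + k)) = 8*b^2 + 6*b*k + k^2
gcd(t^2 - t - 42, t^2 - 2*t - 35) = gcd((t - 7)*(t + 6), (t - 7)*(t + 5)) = t - 7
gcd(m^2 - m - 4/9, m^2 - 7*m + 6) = 1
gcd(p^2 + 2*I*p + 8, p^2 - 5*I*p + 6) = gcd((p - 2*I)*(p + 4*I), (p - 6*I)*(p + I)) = 1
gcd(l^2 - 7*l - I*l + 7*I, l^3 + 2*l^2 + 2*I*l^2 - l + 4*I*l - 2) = 1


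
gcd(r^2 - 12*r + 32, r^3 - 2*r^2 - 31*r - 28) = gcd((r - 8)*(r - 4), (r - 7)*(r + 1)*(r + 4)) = 1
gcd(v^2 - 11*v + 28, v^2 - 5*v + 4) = v - 4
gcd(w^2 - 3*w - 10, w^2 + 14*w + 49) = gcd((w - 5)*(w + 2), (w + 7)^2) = 1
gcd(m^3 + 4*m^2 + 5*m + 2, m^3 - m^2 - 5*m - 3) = m^2 + 2*m + 1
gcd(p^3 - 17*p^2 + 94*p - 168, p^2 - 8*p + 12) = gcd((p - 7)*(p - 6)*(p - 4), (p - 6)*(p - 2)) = p - 6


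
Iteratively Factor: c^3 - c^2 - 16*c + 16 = (c - 4)*(c^2 + 3*c - 4) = (c - 4)*(c - 1)*(c + 4)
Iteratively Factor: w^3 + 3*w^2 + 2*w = (w)*(w^2 + 3*w + 2) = w*(w + 1)*(w + 2)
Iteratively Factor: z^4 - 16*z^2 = (z)*(z^3 - 16*z) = z^2*(z^2 - 16) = z^2*(z - 4)*(z + 4)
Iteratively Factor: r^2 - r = (r)*(r - 1)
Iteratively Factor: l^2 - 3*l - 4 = (l + 1)*(l - 4)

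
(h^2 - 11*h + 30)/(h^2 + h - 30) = (h - 6)/(h + 6)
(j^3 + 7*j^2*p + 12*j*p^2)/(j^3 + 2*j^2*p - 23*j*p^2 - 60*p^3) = j/(j - 5*p)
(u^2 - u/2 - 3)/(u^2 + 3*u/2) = (u - 2)/u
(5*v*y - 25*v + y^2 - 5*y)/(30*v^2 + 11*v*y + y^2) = (y - 5)/(6*v + y)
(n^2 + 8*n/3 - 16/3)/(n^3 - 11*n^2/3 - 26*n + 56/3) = (3*n - 4)/(3*n^2 - 23*n + 14)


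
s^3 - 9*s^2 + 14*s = s*(s - 7)*(s - 2)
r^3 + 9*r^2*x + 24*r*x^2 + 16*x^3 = (r + x)*(r + 4*x)^2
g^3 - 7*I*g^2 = g^2*(g - 7*I)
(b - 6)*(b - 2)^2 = b^3 - 10*b^2 + 28*b - 24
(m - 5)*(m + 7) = m^2 + 2*m - 35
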